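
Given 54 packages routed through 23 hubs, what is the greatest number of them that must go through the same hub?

3

If each of the 23 hubs held at most 2, the total would be at most 23 × 2 = 46 < 54, a contradiction.
So at least one holds ⌈54/23⌉ = 3.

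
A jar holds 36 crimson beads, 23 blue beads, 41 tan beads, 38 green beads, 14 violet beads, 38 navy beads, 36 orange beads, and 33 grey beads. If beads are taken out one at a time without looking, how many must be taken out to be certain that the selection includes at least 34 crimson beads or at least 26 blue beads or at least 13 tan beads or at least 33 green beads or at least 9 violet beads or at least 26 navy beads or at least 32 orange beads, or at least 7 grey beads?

171

The worst case stops just short of every target: 33 crimson, all 23 blue, 12 tan, 32 green, 8 violet, 25 navy, 31 orange, 6 grey — 33 + 23 + 12 + 32 + 8 + 25 + 31 + 6 = 170 beads.
One more bead must push some color to its target, so 170 + 1 = 171.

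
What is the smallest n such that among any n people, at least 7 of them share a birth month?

73

There are 12 months of the year acting as pigeonholes.
With 12 × 6 = 72 people we could place exactly 6 in each, with no class reaching 7.
One more forces some class to hold 7, so 72 + 1 = 73.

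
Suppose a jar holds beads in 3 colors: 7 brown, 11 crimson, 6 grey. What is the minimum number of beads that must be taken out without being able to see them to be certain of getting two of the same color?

4

The worst case takes 1 bead of each color without reaching 2 of any: 3 × 1 = 3.
The next bead must bring some color to 2, so 3 + 1 = 4.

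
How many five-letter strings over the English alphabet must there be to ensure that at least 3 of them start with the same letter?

There are 26 possible first letters acting as pigeonholes.
With 26 × 2 = 52 five-letter strings over the English alphabet we could place exactly 2 in each, with no class reaching 3.
One more forces some class to hold 3, so 52 + 1 = 53.

53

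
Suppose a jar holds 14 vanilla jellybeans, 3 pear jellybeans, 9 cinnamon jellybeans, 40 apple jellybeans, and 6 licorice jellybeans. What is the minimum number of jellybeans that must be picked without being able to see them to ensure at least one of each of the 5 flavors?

70

The hardest flavor to obtain is pear: we could draw every other jellybean first — 72 − 3 = 69 jellybeans — without a single pear one.
The next draw must be pear, so 69 + 1 = 70.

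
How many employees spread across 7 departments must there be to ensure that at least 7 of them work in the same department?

43

There are 7 departments acting as pigeonholes.
With 7 × 6 = 42 employees we could place exactly 6 in each, with no class reaching 7.
One more forces some class to hold 7, so 42 + 1 = 43.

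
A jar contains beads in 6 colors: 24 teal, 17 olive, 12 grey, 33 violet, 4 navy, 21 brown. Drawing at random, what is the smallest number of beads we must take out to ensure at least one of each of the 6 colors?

The hardest color to obtain is navy: we could draw every other bead first — 111 − 4 = 107 beads — without a single navy one.
The next draw must be navy, so 107 + 1 = 108.

108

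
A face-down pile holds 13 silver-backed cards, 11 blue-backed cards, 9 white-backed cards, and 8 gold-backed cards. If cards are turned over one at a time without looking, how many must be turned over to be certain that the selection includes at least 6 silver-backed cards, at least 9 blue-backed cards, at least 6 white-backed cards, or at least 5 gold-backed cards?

23

The worst case stops just short of every target: 5 silver-backed, 8 blue-backed, 5 white-backed, 4 gold-backed — 5 + 8 + 5 + 4 = 22 cards.
One more card must push some back color to its target, so 22 + 1 = 23.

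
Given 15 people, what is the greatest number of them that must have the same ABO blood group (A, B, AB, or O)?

4

The 15 people fall into 4 ABO blood groups.
If each of the 4 ABO blood groups held at most 3, the total would be at most 4 × 3 = 12 < 15, a contradiction.
So at least one holds ⌈15/4⌉ = 4.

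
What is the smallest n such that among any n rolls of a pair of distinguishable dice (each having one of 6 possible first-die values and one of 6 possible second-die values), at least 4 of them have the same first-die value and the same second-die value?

There are 6 × 6 = 36 (first-die value, second-die value) combinations acting as pigeonholes.
With 36 × 3 = 108 rolls of a pair of distinguishable dice we could place exactly 3 in each, with no (first-die value, second-die value) pair reaching 4.
One more forces some (first-die value, second-die value) pair to hold 4, so 108 + 1 = 109.

109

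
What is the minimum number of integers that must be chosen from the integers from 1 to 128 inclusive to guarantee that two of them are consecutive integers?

Partition {1, …, 128} into 64 pairs: {1,2}, {3,4}, …, {127,128}.
Choosing 64 integers — say the 64 even numbers 2, 4, …, 128 — takes one from each pair and avoids the property.
Choosing 65 forces two into the same pair by pigeonhole, and those are consecutive. So 65.

65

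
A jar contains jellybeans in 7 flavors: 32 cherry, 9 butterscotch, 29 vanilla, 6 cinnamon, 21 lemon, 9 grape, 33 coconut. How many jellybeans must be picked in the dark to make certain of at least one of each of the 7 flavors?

134

The hardest flavor to obtain is cinnamon: we could draw every other jellybean first — 139 − 6 = 133 jellybeans — without a single cinnamon one.
The next draw must be cinnamon, so 133 + 1 = 134.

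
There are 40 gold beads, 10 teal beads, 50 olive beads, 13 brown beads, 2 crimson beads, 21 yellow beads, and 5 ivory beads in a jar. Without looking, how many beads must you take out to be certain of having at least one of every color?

The hardest color to obtain is crimson: we could draw every other bead first — 141 − 2 = 139 beads — without a single crimson one.
The next draw must be crimson, so 139 + 1 = 140.

140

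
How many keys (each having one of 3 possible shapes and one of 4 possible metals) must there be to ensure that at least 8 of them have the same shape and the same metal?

85

There are 3 × 4 = 12 (shape, metal) combinations acting as pigeonholes.
With 12 × 7 = 84 keys we could place exactly 7 in each, with no (shape, metal) pair reaching 8.
One more forces some (shape, metal) pair to hold 8, so 84 + 1 = 85.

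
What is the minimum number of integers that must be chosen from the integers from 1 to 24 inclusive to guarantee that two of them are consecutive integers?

Partition {1, …, 24} into 12 pairs: {1,2}, {3,4}, …, {23,24}.
Choosing 12 integers — say the 12 even numbers 2, 4, …, 24 — takes one from each pair and avoids the property.
Choosing 13 forces two into the same pair by pigeonhole, and those are consecutive. So 13.

13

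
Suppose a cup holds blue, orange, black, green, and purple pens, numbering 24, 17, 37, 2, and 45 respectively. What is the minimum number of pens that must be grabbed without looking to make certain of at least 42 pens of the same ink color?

Treat the 5 ink colors as pigeonholes.
In the worst case we take at most 41 of each ink color, but all 24 blue, all 17 orange, all 37 black, and all 2 green (fewer than 41), giving 24 + 17 + 37 + 2 + 41 = 121.
One more pen then forces some ink color to 42, so 121 + 1 = 122.

122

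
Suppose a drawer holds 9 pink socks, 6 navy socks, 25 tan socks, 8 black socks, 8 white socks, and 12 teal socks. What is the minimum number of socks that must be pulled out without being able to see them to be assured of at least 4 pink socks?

63

To avoid pink socks as long as possible, exhaust the other 5 colors first.
The worst case draws every non-pink sock first: 6 + 25 + 8 + 8 + 12 = 59.
The next 4 draws are then forced to be pink, giving 59 + 4 = 63.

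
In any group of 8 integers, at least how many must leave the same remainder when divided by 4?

If each of the 4 residue classes modulo 4 held at most 1, the total would be at most 4 × 1 = 4 < 8, a contradiction.
So at least one holds ⌈8/4⌉ = 2.

2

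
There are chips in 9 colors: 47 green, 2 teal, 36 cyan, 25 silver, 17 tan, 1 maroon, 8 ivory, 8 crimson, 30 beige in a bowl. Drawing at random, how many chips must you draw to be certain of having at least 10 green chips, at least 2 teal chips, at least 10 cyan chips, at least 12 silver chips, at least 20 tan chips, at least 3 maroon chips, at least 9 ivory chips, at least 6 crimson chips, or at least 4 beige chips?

65

The worst case stops just short of every target: 9 green, 1 teal, 9 cyan, 11 silver, all 17 tan, all 1 maroon, 8 ivory, 5 crimson, 3 beige — 9 + 1 + 9 + 11 + 17 + 1 + 8 + 5 + 3 = 64 chips.
One more chip must push some color to its target, so 64 + 1 = 65.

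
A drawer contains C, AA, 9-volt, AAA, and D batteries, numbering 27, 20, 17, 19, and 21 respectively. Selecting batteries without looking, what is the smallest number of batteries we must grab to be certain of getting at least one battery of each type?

The hardest type to obtain is 9-volt: we could draw every other battery first — 104 − 17 = 87 batteries — without a single 9-volt one.
The next draw must be 9-volt, so 87 + 1 = 88.

88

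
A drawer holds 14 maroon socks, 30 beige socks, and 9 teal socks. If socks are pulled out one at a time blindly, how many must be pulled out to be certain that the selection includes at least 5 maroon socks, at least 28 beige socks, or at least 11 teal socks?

41

Each of the 3 colors has its own threshold; avoid all of them simultaneously.
The worst case stops just short of every target: 4 maroon, 27 beige, all 9 teal — 4 + 27 + 9 = 40 socks.
One more sock must push some color to its target, so 40 + 1 = 41.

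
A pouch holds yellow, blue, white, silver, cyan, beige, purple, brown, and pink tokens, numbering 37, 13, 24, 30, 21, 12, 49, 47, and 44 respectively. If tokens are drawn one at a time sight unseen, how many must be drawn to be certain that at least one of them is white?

To avoid white tokens as long as possible, exhaust the other 8 colors first.
The worst case draws every non-white token first: 37 + 13 + 30 + 21 + 12 + 49 + 47 + 44 = 253.
The next draw is then forced to be white, giving 253 + 1 = 254.

254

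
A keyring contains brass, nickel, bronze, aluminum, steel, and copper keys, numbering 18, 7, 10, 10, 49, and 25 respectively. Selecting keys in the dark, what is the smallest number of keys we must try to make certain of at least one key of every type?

113

The hardest type to obtain is nickel: we could draw every other key first — 119 − 7 = 112 keys — without a single nickel one.
The next draw must be nickel, so 112 + 1 = 113.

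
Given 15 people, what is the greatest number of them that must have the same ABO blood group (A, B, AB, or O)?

There are 4 ABO blood groups, which serve as the pigeonholes.
If each of the 4 ABO blood groups held at most 3, the total would be at most 4 × 3 = 12 < 15, a contradiction.
So at least one holds ⌈15/4⌉ = 4.

4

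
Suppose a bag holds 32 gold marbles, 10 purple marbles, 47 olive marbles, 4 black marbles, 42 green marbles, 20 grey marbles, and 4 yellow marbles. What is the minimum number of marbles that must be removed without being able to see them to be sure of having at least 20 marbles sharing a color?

95

In the worst case we take at most 19 of each color, but all 10 purple, all 4 black, and all 4 yellow (fewer than 19), giving 19 + 10 + 19 + 4 + 19 + 19 + 4 = 94.
One more marble then forces some color to 20, so 94 + 1 = 95.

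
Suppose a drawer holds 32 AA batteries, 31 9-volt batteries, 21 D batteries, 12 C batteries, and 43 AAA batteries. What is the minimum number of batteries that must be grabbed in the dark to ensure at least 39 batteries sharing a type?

135

In the worst case we take at most 38 of each type, but all 32 AA, all 31 9-volt, all 21 D, and all 12 C (fewer than 38), giving 32 + 31 + 21 + 12 + 38 = 134.
One more battery then forces some type to 39, so 134 + 1 = 135.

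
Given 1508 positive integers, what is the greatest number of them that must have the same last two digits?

If each of the 100 possible two-digit endings held at most 15, the total would be at most 100 × 15 = 1500 < 1508, a contradiction.
So at least one holds ⌈1508/100⌉ = 16.

16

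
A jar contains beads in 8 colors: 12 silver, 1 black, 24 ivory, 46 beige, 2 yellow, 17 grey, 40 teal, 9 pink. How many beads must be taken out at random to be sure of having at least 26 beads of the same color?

116

Treat the 8 colors as pigeonholes.
In the worst case we take at most 25 of each color, but all 12 silver, all 1 black, all 24 ivory, all 2 yellow, all 17 grey, and all 9 pink (fewer than 25), giving 12 + 1 + 24 + 25 + 2 + 17 + 25 + 9 = 115.
One more bead then forces some color to 26, so 115 + 1 = 116.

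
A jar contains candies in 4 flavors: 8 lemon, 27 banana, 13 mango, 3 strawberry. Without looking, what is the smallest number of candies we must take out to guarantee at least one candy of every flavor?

The hardest flavor to obtain is strawberry: we could draw every other candy first — 51 − 3 = 48 candies — without a single strawberry one.
The next draw must be strawberry, so 48 + 1 = 49.

49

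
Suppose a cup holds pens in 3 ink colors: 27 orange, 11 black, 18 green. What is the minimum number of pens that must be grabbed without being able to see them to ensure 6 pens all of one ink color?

16

Treat the 3 ink colors as pigeonholes.
The worst case takes 5 pens of each ink color without reaching 6 of any: 3 × 5 = 15.
The next pen must bring some ink color to 6, so 15 + 1 = 16.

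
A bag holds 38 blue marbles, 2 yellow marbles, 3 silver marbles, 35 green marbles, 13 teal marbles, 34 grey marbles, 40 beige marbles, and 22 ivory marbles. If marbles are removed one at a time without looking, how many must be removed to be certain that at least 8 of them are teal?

The worst case draws every non-teal marble first: 38 + 2 + 3 + 35 + 34 + 40 + 22 = 174.
The next 8 draws are then forced to be teal, giving 174 + 8 = 182.

182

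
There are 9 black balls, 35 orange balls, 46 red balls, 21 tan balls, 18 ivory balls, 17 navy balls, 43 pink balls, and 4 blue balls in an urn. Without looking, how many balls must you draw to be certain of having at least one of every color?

190

The hardest color to obtain is blue: we could draw every other ball first — 193 − 4 = 189 balls — without a single blue one.
The next draw must be blue, so 189 + 1 = 190.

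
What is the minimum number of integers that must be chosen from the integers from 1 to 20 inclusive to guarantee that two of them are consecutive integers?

11

Partition {1, …, 20} into 10 pairs: {1,2}, {3,4}, …, {19,20}.
Choosing 10 integers — say the 10 even numbers 2, 4, …, 20 — takes one from each pair and avoids the property.
Choosing 11 forces two into the same pair by pigeonhole, and those are consecutive. So 11.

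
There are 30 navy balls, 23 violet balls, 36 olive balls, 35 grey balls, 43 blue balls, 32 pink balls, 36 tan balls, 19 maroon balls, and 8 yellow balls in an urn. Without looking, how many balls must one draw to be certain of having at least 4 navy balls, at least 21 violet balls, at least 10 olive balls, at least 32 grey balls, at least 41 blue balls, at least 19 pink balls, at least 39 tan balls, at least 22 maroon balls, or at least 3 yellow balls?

179

Each of the 9 colors has its own threshold; avoid all of them simultaneously.
The worst case stops just short of every target: 3 navy, 20 violet, 9 olive, 31 grey, 40 blue, 18 pink, all 36 tan, all 19 maroon, 2 yellow — 3 + 20 + 9 + 31 + 40 + 18 + 36 + 19 + 2 = 178 balls.
One more ball must push some color to its target, so 178 + 1 = 179.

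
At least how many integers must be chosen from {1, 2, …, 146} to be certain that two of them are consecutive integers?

74

Partition {1, …, 146} into 73 pairs: {1,2}, {3,4}, …, {145,146}.
Choosing 73 integers — say the 73 even numbers 2, 4, …, 146 — takes one from each pair and avoids the property.
Choosing 74 forces two into the same pair by pigeonhole, and those are consecutive. So 74.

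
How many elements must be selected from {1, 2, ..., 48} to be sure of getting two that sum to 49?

25

Partition {1, …, 48} into 24 pairs: {1,48}, {2,47}, …, {24,25}.
Choosing 24 integers — say the integers 1 through 24 — takes one from each pair and avoids the property.
Choosing 25 forces two into the same pair by pigeonhole, and those sum to 49. So 25.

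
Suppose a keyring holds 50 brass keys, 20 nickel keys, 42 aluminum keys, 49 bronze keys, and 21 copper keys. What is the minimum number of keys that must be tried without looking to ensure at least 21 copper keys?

182

To avoid copper keys as long as possible, exhaust the other 4 types first.
The worst case draws every non-copper key first: 50 + 20 + 42 + 49 = 161.
The next 21 draws are then forced to be copper, giving 161 + 21 = 182.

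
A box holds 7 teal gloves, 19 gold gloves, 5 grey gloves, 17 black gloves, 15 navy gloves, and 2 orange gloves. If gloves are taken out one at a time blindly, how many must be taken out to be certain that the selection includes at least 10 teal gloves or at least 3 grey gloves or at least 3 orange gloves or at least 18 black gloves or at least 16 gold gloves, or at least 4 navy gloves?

47

The worst case stops just short of every target: all 7 teal, 15 gold, 2 grey, 17 black, 3 navy, 2 orange — 7 + 15 + 2 + 17 + 3 + 2 = 46 gloves.
One more glove must push some color to its target, so 46 + 1 = 47.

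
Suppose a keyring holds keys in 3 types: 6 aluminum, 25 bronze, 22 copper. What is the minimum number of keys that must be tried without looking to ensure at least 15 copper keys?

46

The worst case draws every non-copper key first: 6 + 25 = 31.
The next 15 draws are then forced to be copper, giving 31 + 15 = 46.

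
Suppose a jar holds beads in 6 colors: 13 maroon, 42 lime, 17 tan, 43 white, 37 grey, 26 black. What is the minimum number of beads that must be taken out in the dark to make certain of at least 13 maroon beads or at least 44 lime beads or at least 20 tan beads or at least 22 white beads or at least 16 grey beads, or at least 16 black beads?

The worst case stops just short of every target: 12 maroon, all 42 lime, all 17 tan, 21 white, 15 grey, 15 black — 12 + 42 + 17 + 21 + 15 + 15 = 122 beads.
One more bead must push some color to its target, so 122 + 1 = 123.

123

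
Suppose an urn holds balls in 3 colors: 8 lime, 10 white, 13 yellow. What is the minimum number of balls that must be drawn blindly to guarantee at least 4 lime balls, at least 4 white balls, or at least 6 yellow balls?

12

The worst case stops just short of every target: 3 lime, 3 white, 5 yellow — 3 + 3 + 5 = 11 balls.
One more ball must push some color to its target, so 11 + 1 = 12.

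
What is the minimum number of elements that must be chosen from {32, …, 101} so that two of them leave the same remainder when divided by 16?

17

Group the integers by remainder mod 16; there are 16 residue classes, each nonempty in this range.
Choosing one from each class (16 integers) avoids any shared remainder.
One more choice must repeat a class, so two differ by a multiple of 16. Hence 16 + 1 = 17.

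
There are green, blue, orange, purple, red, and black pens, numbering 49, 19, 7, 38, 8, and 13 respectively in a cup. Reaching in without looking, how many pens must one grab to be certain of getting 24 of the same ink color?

94

In the worst case we take at most 23 of each ink color, but all 19 blue, all 7 orange, all 8 red, and all 13 black (fewer than 23), giving 23 + 19 + 7 + 23 + 8 + 13 = 93.
One more pen then forces some ink color to 24, so 93 + 1 = 94.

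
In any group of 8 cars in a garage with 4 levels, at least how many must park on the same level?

2

The 8 cars fall into 4 levels.
If each of the 4 levels held at most 1, the total would be at most 4 × 1 = 4 < 8, a contradiction.
So at least one holds ⌈8/4⌉ = 2.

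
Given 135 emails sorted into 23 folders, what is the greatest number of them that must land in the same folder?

The 135 emails fall into 23 folders.
If each of the 23 folders held at most 5, the total would be at most 23 × 5 = 115 < 135, a contradiction.
So at least one holds ⌈135/23⌉ = 6.

6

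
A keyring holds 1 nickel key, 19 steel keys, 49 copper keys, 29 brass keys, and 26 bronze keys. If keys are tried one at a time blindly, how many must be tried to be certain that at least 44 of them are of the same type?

119

Treat the 5 types as pigeonholes.
In the worst case we take at most 43 of each type, but all 1 nickel, all 19 steel, all 29 brass, and all 26 bronze (fewer than 43), giving 1 + 19 + 43 + 29 + 26 = 118.
One more key then forces some type to 44, so 118 + 1 = 119.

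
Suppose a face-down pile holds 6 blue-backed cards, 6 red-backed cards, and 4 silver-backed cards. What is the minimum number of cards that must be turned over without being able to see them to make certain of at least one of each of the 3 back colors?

13

The hardest back color to obtain is silver-backed: we could draw every other card first — 16 − 4 = 12 cards — without a single silver-backed one.
The next draw must be silver-backed, so 12 + 1 = 13.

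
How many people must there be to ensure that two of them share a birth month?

13

There are 12 months of the year acting as pigeonholes.
With 12 people we could place one in each, avoiding any repeat.
One more forces some class to hold 2, so 12 + 1 = 13.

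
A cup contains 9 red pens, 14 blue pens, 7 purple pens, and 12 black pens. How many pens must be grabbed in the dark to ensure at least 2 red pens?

To avoid red pens as long as possible, exhaust the other 3 ink colors first.
The worst case draws every non-red pen first: 14 + 7 + 12 = 33.
The next 2 draws are then forced to be red, giving 33 + 2 = 35.

35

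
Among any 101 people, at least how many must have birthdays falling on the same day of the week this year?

The 101 people fall into 7 days of the week.
If each of the 7 days of the week held at most 14, the total would be at most 7 × 14 = 98 < 101, a contradiction.
So at least one holds ⌈101/7⌉ = 15.

15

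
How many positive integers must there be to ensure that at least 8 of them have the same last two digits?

701

There are 100 possible two-digit endings acting as pigeonholes.
With 100 × 7 = 700 positive integers we could place exactly 7 in each, with no class reaching 8.
One more forces some class to hold 8, so 700 + 1 = 701.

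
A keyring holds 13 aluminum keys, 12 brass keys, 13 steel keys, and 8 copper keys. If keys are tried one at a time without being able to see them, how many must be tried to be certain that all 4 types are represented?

39

The hardest type to obtain is copper: we could draw every other key first — 46 − 8 = 38 keys — without a single copper one.
The next draw must be copper, so 38 + 1 = 39.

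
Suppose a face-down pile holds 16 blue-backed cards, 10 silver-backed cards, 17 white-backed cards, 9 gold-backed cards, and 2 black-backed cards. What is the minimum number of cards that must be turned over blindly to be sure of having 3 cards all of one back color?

Treat the 5 back colors as pigeonholes.
The worst case takes 2 cards of each back color without reaching 3 of any: 5 × 2 = 10.
The next card must bring some back color to 3, so 10 + 1 = 11.

11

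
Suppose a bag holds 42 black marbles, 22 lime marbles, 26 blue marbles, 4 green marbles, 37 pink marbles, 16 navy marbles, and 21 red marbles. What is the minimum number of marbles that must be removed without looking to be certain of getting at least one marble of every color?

165

The hardest color to obtain is green: we could draw every other marble first — 168 − 4 = 164 marbles — without a single green one.
The next draw must be green, so 164 + 1 = 165.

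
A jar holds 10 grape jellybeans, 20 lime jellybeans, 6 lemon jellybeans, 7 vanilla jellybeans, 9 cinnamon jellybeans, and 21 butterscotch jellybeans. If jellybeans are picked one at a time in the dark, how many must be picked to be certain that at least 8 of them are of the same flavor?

42

In the worst case we take at most 7 of each flavor, but all 6 lemon (fewer than 7), giving 7 + 7 + 6 + 7 + 7 + 7 = 41.
One more jellybean then forces some flavor to 8, so 41 + 1 = 42.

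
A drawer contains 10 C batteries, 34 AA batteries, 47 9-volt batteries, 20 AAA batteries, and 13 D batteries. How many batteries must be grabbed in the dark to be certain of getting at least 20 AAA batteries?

The worst case draws every non-AAA battery first: 10 + 34 + 47 + 13 = 104.
The next 20 draws are then forced to be AAA, giving 104 + 20 = 124.

124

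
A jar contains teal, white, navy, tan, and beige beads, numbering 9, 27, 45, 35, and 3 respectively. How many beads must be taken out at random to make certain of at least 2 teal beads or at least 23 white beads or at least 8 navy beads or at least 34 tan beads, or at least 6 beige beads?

Each of the 5 colors has its own threshold; avoid all of them simultaneously.
The worst case stops just short of every target: 1 teal, 22 white, 7 navy, 33 tan, all 3 beige — 1 + 22 + 7 + 33 + 3 = 66 beads.
One more bead must push some color to its target, so 66 + 1 = 67.

67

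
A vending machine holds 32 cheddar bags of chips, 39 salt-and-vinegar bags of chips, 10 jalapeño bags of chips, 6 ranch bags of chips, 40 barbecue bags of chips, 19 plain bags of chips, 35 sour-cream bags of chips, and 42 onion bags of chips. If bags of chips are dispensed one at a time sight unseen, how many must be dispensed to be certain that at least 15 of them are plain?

To avoid plain bags of chips as long as possible, exhaust the other 7 flavors first.
The worst case draws every non-plain bag of chips first: 32 + 39 + 10 + 6 + 40 + 35 + 42 = 204.
The next 15 draws are then forced to be plain, giving 204 + 15 = 219.

219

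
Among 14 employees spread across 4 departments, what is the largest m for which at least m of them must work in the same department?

If each of the 4 departments held at most 3, the total would be at most 4 × 3 = 12 < 14, a contradiction.
So at least one holds ⌈14/4⌉ = 4.

4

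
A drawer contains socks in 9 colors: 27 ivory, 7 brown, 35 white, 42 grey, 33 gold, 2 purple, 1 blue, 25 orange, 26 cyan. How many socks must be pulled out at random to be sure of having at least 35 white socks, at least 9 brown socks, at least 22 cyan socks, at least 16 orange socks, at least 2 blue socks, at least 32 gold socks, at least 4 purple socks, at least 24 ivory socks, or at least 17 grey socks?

The worst case stops just short of every target: 23 ivory, all 7 brown, 34 white, 16 grey, 31 gold, all 2 purple, 1 blue, 15 orange, 21 cyan — 23 + 7 + 34 + 16 + 31 + 2 + 1 + 15 + 21 = 150 socks.
One more sock must push some color to its target, so 150 + 1 = 151.

151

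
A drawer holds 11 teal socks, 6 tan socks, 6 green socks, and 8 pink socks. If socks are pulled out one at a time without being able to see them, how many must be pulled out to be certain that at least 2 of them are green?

The worst case draws every non-green sock first: 11 + 6 + 8 = 25.
The next 2 draws are then forced to be green, giving 25 + 2 = 27.

27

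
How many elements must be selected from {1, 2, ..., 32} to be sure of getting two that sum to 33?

Partition {1, …, 32} into 16 pairs: {1,32}, {2,31}, …, {16,17}.
Choosing 16 integers — say the integers 1 through 16 — takes one from each pair and avoids the property.
Choosing 17 forces two into the same pair by pigeonhole, and those sum to 33. So 17.

17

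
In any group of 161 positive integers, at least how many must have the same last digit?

17

The 161 positive integers fall into 10 possible last digits.
If each of the 10 possible last digits held at most 16, the total would be at most 10 × 16 = 160 < 161, a contradiction.
So at least one holds ⌈161/10⌉ = 17.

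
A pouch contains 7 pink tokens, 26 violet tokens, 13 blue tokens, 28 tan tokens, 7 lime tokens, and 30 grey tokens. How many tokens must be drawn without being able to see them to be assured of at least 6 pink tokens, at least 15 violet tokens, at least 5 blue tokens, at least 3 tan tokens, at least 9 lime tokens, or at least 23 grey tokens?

55

Each of the 6 colors has its own threshold; avoid all of them simultaneously.
The worst case stops just short of every target: 5 pink, 14 violet, 4 blue, 2 tan, all 7 lime, 22 grey — 5 + 14 + 4 + 2 + 7 + 22 = 54 tokens.
One more token must push some color to its target, so 54 + 1 = 55.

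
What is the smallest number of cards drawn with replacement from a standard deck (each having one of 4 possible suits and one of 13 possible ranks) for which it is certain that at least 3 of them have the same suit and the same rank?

There are 4 × 13 = 52 (suit, rank) combinations acting as pigeonholes.
With 52 × 2 = 104 cards drawn with replacement from a standard deck we could place exactly 2 in each, with no (suit, rank) pair reaching 3.
One more forces some (suit, rank) pair to hold 3, so 104 + 1 = 105.

105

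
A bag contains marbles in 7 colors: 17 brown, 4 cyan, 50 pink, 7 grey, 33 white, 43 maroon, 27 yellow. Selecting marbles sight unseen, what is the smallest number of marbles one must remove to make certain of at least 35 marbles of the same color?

Treat the 7 colors as pigeonholes.
In the worst case we take at most 34 of each color, but all 17 brown, all 4 cyan, all 7 grey, all 33 white, and all 27 yellow (fewer than 34), giving 17 + 4 + 34 + 7 + 33 + 34 + 27 = 156.
One more marble then forces some color to 35, so 156 + 1 = 157.

157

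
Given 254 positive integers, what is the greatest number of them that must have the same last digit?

There are 10 possible last digits, which serve as the pigeonholes.
If each of the 10 possible last digits held at most 25, the total would be at most 10 × 25 = 250 < 254, a contradiction.
So at least one holds ⌈254/10⌉ = 26.

26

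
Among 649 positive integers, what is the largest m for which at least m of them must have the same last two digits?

The 649 positive integers fall into 100 possible two-digit endings.
If each of the 100 possible two-digit endings held at most 6, the total would be at most 100 × 6 = 600 < 649, a contradiction.
So at least one holds ⌈649/100⌉ = 7.

7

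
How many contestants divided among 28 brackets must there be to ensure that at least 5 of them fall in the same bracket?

There are 28 brackets acting as pigeonholes.
With 28 × 4 = 112 contestants we could place exactly 4 in each, with no class reaching 5.
One more forces some class to hold 5, so 112 + 1 = 113.

113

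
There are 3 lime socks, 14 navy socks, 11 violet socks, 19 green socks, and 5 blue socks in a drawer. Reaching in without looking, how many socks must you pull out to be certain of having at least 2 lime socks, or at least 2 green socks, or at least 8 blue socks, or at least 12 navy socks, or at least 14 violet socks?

30

Each of the 5 colors has its own threshold; avoid all of them simultaneously.
The worst case stops just short of every target: 1 lime, 11 navy, all 11 violet, 1 green, all 5 blue — 1 + 11 + 11 + 1 + 5 = 29 socks.
One more sock must push some color to its target, so 29 + 1 = 30.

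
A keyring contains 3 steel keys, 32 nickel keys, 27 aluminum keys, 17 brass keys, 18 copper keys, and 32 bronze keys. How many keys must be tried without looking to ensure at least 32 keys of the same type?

Treat the 6 types as pigeonholes.
In the worst case we take at most 31 of each type, but all 3 steel, all 27 aluminum, all 17 brass, and all 18 copper (fewer than 31), giving 3 + 31 + 27 + 17 + 18 + 31 = 127.
One more key then forces some type to 32, so 127 + 1 = 128.

128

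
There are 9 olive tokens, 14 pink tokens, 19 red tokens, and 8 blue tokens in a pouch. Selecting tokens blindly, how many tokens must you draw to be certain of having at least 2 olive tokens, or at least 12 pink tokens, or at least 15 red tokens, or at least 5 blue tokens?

31

Each of the 4 colors has its own threshold; avoid all of them simultaneously.
The worst case stops just short of every target: 1 olive, 11 pink, 14 red, 4 blue — 1 + 11 + 14 + 4 = 30 tokens.
One more token must push some color to its target, so 30 + 1 = 31.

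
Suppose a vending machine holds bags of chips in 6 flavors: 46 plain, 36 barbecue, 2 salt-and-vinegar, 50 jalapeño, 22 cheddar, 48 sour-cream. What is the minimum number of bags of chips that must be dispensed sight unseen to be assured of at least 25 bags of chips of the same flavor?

Treat the 6 flavors as pigeonholes.
In the worst case we take at most 24 of each flavor, but all 2 salt-and-vinegar and all 22 cheddar (fewer than 24), giving 24 + 24 + 2 + 24 + 22 + 24 = 120.
One more bag of chips then forces some flavor to 25, so 120 + 1 = 121.

121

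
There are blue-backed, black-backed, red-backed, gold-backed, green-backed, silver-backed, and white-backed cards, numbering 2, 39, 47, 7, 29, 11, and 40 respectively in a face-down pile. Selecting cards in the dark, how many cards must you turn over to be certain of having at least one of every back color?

174

The hardest back color to obtain is blue-backed: we could draw every other card first — 175 − 2 = 173 cards — without a single blue-backed one.
The next draw must be blue-backed, so 173 + 1 = 174.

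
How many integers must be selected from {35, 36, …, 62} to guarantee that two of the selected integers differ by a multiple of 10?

11

Use the pigeonhole principle on residue classes: group the integers by remainder mod 10; there are 10 residue classes, each nonempty in this range.
Choosing one from each class (10 integers) avoids any shared remainder.
One more choice must repeat a class, so two differ by a multiple of 10. Hence 10 + 1 = 11.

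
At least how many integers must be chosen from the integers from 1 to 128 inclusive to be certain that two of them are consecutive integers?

Partition {1, …, 128} into 64 pairs: {1,2}, {3,4}, …, {127,128}.
Choosing 64 integers — say the 64 even numbers 2, 4, …, 128 — takes one from each pair and avoids the property.
Choosing 65 forces two into the same pair by pigeonhole, and those are consecutive. So 65.

65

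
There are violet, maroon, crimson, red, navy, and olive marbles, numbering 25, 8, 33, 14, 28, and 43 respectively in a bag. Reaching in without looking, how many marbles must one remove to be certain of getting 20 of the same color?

99

Treat the 6 colors as pigeonholes.
In the worst case we take at most 19 of each color, but all 8 maroon and all 14 red (fewer than 19), giving 19 + 8 + 19 + 14 + 19 + 19 = 98.
One more marble then forces some color to 20, so 98 + 1 = 99.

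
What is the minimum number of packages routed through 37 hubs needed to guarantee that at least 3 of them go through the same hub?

There are 37 hubs acting as pigeonholes.
With 37 × 2 = 74 packages we could place exactly 2 in each, with no class reaching 3.
One more forces some class to hold 3, so 74 + 1 = 75.

75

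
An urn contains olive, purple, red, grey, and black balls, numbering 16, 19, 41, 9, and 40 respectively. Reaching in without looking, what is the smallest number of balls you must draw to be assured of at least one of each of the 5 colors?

117

The hardest color to obtain is grey: we could draw every other ball first — 125 − 9 = 116 balls — without a single grey one.
The next draw must be grey, so 116 + 1 = 117.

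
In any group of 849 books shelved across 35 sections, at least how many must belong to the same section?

25

If each of the 35 sections held at most 24, the total would be at most 35 × 24 = 840 < 849, a contradiction.
So at least one holds ⌈849/35⌉ = 25.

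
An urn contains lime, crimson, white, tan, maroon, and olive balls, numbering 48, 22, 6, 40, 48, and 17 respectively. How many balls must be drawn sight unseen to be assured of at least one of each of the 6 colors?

The hardest color to obtain is white: we could draw every other ball first — 181 − 6 = 175 balls — without a single white one.
The next draw must be white, so 175 + 1 = 176.

176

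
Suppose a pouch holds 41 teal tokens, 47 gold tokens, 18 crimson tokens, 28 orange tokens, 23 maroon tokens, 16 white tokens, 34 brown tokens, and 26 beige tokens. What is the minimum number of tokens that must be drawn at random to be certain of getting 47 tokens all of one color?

In the worst case we take at most 46 of each color, but all 41 teal, all 18 crimson, all 28 orange, all 23 maroon, all 16 white, all 34 brown, and all 26 beige (fewer than 46), giving 41 + 46 + 18 + 28 + 23 + 16 + 34 + 26 = 232.
One more token then forces some color to 47, so 232 + 1 = 233.

233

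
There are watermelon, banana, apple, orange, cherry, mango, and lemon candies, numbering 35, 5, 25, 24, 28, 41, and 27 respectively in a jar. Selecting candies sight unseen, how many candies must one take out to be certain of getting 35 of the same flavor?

178

In the worst case we take at most 34 of each flavor, but all 5 banana, all 25 apple, all 24 orange, all 28 cherry, and all 27 lemon (fewer than 34), giving 34 + 5 + 25 + 24 + 28 + 34 + 27 = 177.
One more candy then forces some flavor to 35, so 177 + 1 = 178.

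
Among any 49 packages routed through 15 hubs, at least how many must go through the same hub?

4

If each of the 15 hubs held at most 3, the total would be at most 15 × 3 = 45 < 49, a contradiction.
So at least one holds ⌈49/15⌉ = 4.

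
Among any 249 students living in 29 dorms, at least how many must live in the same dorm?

The 249 students fall into 29 dorms.
If each of the 29 dorms held at most 8, the total would be at most 29 × 8 = 232 < 249, a contradiction.
So at least one holds ⌈249/29⌉ = 9.

9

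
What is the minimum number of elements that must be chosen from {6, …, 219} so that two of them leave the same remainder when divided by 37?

38

Use the pigeonhole principle on residue classes: group the integers by remainder mod 37; there are 37 residue classes, each nonempty in this range.
Choosing one from each class (37 integers) avoids any shared remainder.
One more choice must repeat a class, so two differ by a multiple of 37. Hence 37 + 1 = 38.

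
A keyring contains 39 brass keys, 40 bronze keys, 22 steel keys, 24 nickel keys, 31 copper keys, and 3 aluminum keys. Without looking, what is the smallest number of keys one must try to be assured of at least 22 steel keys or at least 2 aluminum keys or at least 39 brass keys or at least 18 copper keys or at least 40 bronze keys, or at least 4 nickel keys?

Each of the 6 types has its own threshold; avoid all of them simultaneously.
The worst case stops just short of every target: 38 brass, 39 bronze, 21 steel, 3 nickel, 17 copper, 1 aluminum — 38 + 39 + 21 + 3 + 17 + 1 = 119 keys.
One more key must push some type to its target, so 119 + 1 = 120.

120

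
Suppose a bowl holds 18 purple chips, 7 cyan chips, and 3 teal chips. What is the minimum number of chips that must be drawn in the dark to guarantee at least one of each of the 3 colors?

The hardest color to obtain is teal: we could draw every other chip first — 28 − 3 = 25 chips — without a single teal one.
The next draw must be teal, so 25 + 1 = 26.

26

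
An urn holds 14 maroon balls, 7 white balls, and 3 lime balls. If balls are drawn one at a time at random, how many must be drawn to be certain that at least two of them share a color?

The worst case takes 1 ball of each color without reaching 2 of any: 3 × 1 = 3.
The next ball must bring some color to 2, so 3 + 1 = 4.

4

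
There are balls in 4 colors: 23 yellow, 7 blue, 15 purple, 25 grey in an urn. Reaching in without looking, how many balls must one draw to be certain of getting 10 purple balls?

The worst case draws every non-purple ball first: 23 + 7 + 25 = 55.
The next 10 draws are then forced to be purple, giving 55 + 10 = 65.

65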